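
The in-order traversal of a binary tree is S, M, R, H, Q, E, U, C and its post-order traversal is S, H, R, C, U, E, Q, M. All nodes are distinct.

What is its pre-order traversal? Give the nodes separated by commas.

M, S, Q, R, H, E, U, C

The last element of post-order is the root; it splits in-order into left and right subtrees.
Root M: left subtree has 1 node {S}, right has 6 {R, H, Q, E, U, C}.
  Root Q: left subtree has 2 nodes {R, H}, right has 3 {E, U, C}.
    Root R: left subtree has 0 nodes { }, right has 1 {H}.
    Root E: left subtree has 0 nodes { }, right has 2 {U, C}.
      Root U: left subtree has 0 nodes { }, right has 1 {C}.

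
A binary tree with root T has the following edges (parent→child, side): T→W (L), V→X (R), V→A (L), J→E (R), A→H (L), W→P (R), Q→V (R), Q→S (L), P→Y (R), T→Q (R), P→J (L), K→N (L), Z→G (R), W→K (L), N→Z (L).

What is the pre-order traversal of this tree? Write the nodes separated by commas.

Pre-order visits the node, then its left subtree, then its right subtree.
Visit T.
At T: go left to W.
  Visit W.
  At W: go left to K.
    Visit K.
    At K: go left to N.
      Visit N.
      At N: go left to Z.
        Visit Z.
        At Z: no left child.
        At Z: go right to G.
          G is a leaf — visit G.
      At N: no right child.
    At K: no right child.
  At W: go right to P.
    Visit P.
    At P: go left to J.
      Visit J.
      At J: no left child.
      At J: go right to E.
        E is a leaf — visit E.
    At P: go right to Y.
      Y is a leaf — visit Y.
At T: go right to Q.
  Visit Q.
  At Q: go left to S.
    S is a leaf — visit S.
  At Q: go right to V.
    Visit V.
    At V: go left to A.
      Visit A.
      At A: go left to H.
        H is a leaf — visit H.
      At A: no right child.
    At V: go right to X.
      X is a leaf — visit X.

T, W, K, N, Z, G, P, J, E, Y, Q, S, V, A, H, X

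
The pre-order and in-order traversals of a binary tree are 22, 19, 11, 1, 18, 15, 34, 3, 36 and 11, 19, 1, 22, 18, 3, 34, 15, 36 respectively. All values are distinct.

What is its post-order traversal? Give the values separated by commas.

11, 1, 19, 3, 34, 36, 15, 18, 22

The first element of pre-order is the root; it splits in-order into left and right subtrees.
Root 22: left subtree has 3 nodes {11, 19, 1}, right has 5 {18, 3, 34, 15, 36}.
  Root 19: left subtree has 1 node {11}, right has 1 {1}.
  Root 18: left subtree has 0 nodes { }, right has 4 {3, 34, 15, 36}.
    Root 15: left subtree has 2 nodes {3, 34}, right has 1 {36}.
      Root 34: left subtree has 1 node {3}, right has 0 { }.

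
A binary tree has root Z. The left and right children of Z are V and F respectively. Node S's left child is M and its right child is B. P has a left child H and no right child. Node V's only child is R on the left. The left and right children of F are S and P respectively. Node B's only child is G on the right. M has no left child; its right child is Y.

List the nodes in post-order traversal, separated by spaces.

Post-order visits the left subtree, then the right subtree, then the node.
At Z: go left to V.
  At V: go left to R.
    R is a leaf — visit R.
  At V: no right child.
  Visit V.
At Z: go right to F.
  At F: go left to S.
    At S: go left to M.
      At M: no left child.
      At M: go right to Y.
        Y is a leaf — visit Y.
      Visit M.
    At S: go right to B.
      At B: no left child.
      At B: go right to G.
        G is a leaf — visit G.
      Visit B.
    Visit S.
  At F: go right to P.
    At P: go left to H.
      H is a leaf — visit H.
    At P: no right child.
    Visit P.
  Visit F.
Visit Z.

R V Y M G B S H P F Z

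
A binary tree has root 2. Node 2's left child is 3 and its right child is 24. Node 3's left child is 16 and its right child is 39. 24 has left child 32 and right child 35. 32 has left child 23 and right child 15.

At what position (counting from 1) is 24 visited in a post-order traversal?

8

Post-order visits the left subtree, then the right subtree, then the node.
At 2: go left to 3.
  At 3: go left to 16.
    16 is a leaf — visit 16.
  At 3: go right to 39.
    39 is a leaf — visit 39.
  Visit 3.
At 2: go right to 24.
  At 24: go left to 32.
    At 32: go left to 23.
      23 is a leaf — visit 23.
    At 32: go right to 15.
      15 is a leaf — visit 15.
    Visit 32.
  At 24: go right to 35.
    35 is a leaf — visit 35.
  Visit 24.
Visit 2.
Full post-order sequence: 16, 39, 3, 23, 15, 32, 35, 24, 2.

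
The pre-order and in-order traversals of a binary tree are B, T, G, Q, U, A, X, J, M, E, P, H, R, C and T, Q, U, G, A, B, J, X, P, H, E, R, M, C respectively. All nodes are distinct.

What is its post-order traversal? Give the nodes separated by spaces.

U Q A G T J H P R E C M X B

The first element of pre-order is the root; it splits in-order into left and right subtrees.
Root B: left subtree has 5 nodes {T, Q, U, G, A}, right has 8 {J, X, P, H, E, R, M, C}.
  Root T: left subtree has 0 nodes { }, right has 4 {Q, U, G, A}.
    Root G: left subtree has 2 nodes {Q, U}, right has 1 {A}.
      Root Q: left subtree has 0 nodes { }, right has 1 {U}.
  Root X: left subtree has 1 node {J}, right has 6 {P, H, E, R, M, C}.
    Root M: left subtree has 4 nodes {P, H, E, R}, right has 1 {C}.
      Root E: left subtree has 2 nodes {P, H}, right has 1 {R}.
        Root P: left subtree has 0 nodes { }, right has 1 {H}.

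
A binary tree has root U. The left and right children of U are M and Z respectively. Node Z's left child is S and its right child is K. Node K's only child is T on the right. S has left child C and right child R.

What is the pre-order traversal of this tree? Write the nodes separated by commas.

Pre-order visits the node, then its left subtree, then its right subtree.
Visit U.
At U: go left to M.
  M is a leaf — visit M.
At U: go right to Z.
  Visit Z.
  At Z: go left to S.
    Visit S.
    At S: go left to C.
      C is a leaf — visit C.
    At S: go right to R.
      R is a leaf — visit R.
  At Z: go right to K.
    Visit K.
    At K: no left child.
    At K: go right to T.
      T is a leaf — visit T.

U, M, Z, S, C, R, K, T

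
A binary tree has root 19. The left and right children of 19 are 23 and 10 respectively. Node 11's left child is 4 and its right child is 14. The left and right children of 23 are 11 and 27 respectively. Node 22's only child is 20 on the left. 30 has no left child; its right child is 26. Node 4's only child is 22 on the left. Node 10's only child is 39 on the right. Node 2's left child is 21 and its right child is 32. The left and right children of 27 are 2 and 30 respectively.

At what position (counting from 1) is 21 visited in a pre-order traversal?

Pre-order visits the node, then its left subtree, then its right subtree.
Visit 19.
At 19: go left to 23.
  Visit 23.
  At 23: go left to 11.
    Visit 11.
    At 11: go left to 4.
      Visit 4.
      At 4: go left to 22.
        Visit 22.
        At 22: go left to 20.
          20 is a leaf — visit 20.
        At 22: no right child.
      At 4: no right child.
    At 11: go right to 14.
      14 is a leaf — visit 14.
  At 23: go right to 27.
    Visit 27.
    At 27: go left to 2.
      Visit 2.
      At 2: go left to 21.
        21 is a leaf — visit 21.
      At 2: go right to 32.
        32 is a leaf — visit 32.
    At 27: go right to 30.
      Visit 30.
      At 30: no left child.
      At 30: go right to 26.
        26 is a leaf — visit 26.
At 19: go right to 10.
  Visit 10.
  At 10: no left child.
  At 10: go right to 39.
    39 is a leaf — visit 39.
Full pre-order sequence: 19, 23, 11, 4, 22, 20, 14, 27, 2, 21, 32, 30, 26, 10, 39.

10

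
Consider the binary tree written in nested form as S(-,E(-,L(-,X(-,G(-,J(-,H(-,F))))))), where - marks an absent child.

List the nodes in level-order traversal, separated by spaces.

S E L X G J H F

Level-order visits nodes level by level from the root, left to right within each level.
Level 0: S
Level 1: E
Level 2: L
Level 3: X
Level 4: G
Level 5: J
Level 6: H
Level 7: F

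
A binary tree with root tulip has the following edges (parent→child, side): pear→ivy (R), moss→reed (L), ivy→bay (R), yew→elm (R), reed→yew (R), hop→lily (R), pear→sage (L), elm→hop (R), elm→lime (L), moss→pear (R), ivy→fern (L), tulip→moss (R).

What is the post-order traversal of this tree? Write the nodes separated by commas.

Post-order visits the left subtree, then the right subtree, then the node.
At tulip: no left child.
At tulip: go right to moss.
  At moss: go left to reed.
    At reed: no left child.
    At reed: go right to yew.
      At yew: no left child.
      At yew: go right to elm.
        At elm: go left to lime.
          lime is a leaf — visit lime.
        At elm: go right to hop.
          At hop: no left child.
          At hop: go right to lily.
            lily is a leaf — visit lily.
          Visit hop.
        Visit elm.
      Visit yew.
    Visit reed.
  At moss: go right to pear.
    At pear: go left to sage.
      sage is a leaf — visit sage.
    At pear: go right to ivy.
      At ivy: go left to fern.
        fern is a leaf — visit fern.
      At ivy: go right to bay.
        bay is a leaf — visit bay.
      Visit ivy.
    Visit pear.
  Visit moss.
Visit tulip.

lime, lily, hop, elm, yew, reed, sage, fern, bay, ivy, pear, moss, tulip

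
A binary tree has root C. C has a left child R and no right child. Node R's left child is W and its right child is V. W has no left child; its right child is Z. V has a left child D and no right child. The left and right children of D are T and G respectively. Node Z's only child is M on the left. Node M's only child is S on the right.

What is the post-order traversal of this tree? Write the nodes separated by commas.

S, M, Z, W, T, G, D, V, R, C

Post-order visits the left subtree, then the right subtree, then the node.
At C: go left to R.
  At R: go left to W.
    At W: no left child.
    At W: go right to Z.
      At Z: go left to M.
        At M: no left child.
        At M: go right to S.
          S is a leaf — visit S.
        Visit M.
      At Z: no right child.
      Visit Z.
    Visit W.
  At R: go right to V.
    At V: go left to D.
      At D: go left to T.
        T is a leaf — visit T.
      At D: go right to G.
        G is a leaf — visit G.
      Visit D.
    At V: no right child.
    Visit V.
  Visit R.
At C: no right child.
Visit C.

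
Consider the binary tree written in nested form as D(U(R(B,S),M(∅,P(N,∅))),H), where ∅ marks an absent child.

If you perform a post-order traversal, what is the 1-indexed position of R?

Post-order visits the left subtree, then the right subtree, then the node.
At D: go left to U.
  At U: go left to R.
    At R: go left to B.
      B is a leaf — visit B.
    At R: go right to S.
      S is a leaf — visit S.
    Visit R.
  At U: go right to M.
    At M: no left child.
    At M: go right to P.
      At P: go left to N.
        N is a leaf — visit N.
      At P: no right child.
      Visit P.
    Visit M.
  Visit U.
At D: go right to H.
  H is a leaf — visit H.
Visit D.
Full post-order sequence: B, S, R, N, P, M, U, H, D.

3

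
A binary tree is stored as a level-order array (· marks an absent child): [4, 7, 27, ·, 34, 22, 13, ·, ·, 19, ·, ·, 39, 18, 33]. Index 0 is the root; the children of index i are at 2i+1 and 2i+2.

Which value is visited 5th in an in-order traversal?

22

In-order visits the left subtree, then the node, then the right subtree.
At 4: go left to 7.
  At 7: no left child.
  Visit 7.
  At 7: go right to 34.
    At 34: go left to 19.
      19 is a leaf — visit 19.
    Visit 34.
    At 34: no right child.
Visit 4.
At 4: go right to 27.
  At 27: go left to 22.
    At 22: no left child.
    Visit 22.
    At 22: go right to 39.
      39 is a leaf — visit 39.
  Visit 27.
  At 27: go right to 13.
    At 13: go left to 18.
      18 is a leaf — visit 18.
    Visit 13.
    At 13: go right to 33.
      33 is a leaf — visit 33.
Full in-order sequence: 7, 19, 34, 4, 22, 39, 27, 18, 13, 33.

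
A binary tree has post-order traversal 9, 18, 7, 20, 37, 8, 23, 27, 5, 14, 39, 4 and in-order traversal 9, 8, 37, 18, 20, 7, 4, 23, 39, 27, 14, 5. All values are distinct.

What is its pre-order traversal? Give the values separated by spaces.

The last element of post-order is the root; it splits in-order into left and right subtrees.
Root 4: left subtree has 6 nodes {9, 8, 37, 18, 20, 7}, right has 5 {23, 39, 27, 14, 5}.
  Root 8: left subtree has 1 node {9}, right has 4 {37, 18, 20, 7}.
    Root 37: left subtree has 0 nodes { }, right has 3 {18, 20, 7}.
      Root 20: left subtree has 1 node {18}, right has 1 {7}.
  Root 39: left subtree has 1 node {23}, right has 3 {27, 14, 5}.
    Root 14: left subtree has 1 node {27}, right has 1 {5}.

4 8 9 37 20 18 7 39 23 14 27 5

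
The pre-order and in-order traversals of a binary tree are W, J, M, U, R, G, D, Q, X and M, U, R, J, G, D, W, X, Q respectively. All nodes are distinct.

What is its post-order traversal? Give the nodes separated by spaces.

The first element of pre-order is the root; it splits in-order into left and right subtrees.
Root W: left subtree has 6 nodes {M, U, R, J, G, D}, right has 2 {X, Q}.
  Root J: left subtree has 3 nodes {M, U, R}, right has 2 {G, D}.
    Root M: left subtree has 0 nodes { }, right has 2 {U, R}.
      Root U: left subtree has 0 nodes { }, right has 1 {R}.
    Root G: left subtree has 0 nodes { }, right has 1 {D}.
  Root Q: left subtree has 1 node {X}, right has 0 { }.

R U M D G J X Q W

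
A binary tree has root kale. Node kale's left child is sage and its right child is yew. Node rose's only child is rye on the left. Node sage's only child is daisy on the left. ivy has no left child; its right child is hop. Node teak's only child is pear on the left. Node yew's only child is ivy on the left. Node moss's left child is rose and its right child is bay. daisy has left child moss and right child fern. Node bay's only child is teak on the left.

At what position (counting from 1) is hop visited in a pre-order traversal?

13

Pre-order visits the node, then its left subtree, then its right subtree.
Visit kale.
At kale: go left to sage.
  Visit sage.
  At sage: go left to daisy.
    Visit daisy.
    At daisy: go left to moss.
      Visit moss.
      At moss: go left to rose.
        Visit rose.
        At rose: go left to rye.
          rye is a leaf — visit rye.
        At rose: no right child.
      At moss: go right to bay.
        Visit bay.
        At bay: go left to teak.
          Visit teak.
          At teak: go left to pear.
            pear is a leaf — visit pear.
          At teak: no right child.
        At bay: no right child.
    At daisy: go right to fern.
      fern is a leaf — visit fern.
  At sage: no right child.
At kale: go right to yew.
  Visit yew.
  At yew: go left to ivy.
    Visit ivy.
    At ivy: no left child.
    At ivy: go right to hop.
      hop is a leaf — visit hop.
  At yew: no right child.
Full pre-order sequence: kale, sage, daisy, moss, rose, rye, bay, teak, pear, fern, yew, ivy, hop.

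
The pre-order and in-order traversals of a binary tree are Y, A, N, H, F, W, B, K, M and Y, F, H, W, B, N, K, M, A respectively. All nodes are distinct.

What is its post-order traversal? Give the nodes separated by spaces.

The first element of pre-order is the root; it splits in-order into left and right subtrees.
Root Y: left subtree has 0 nodes { }, right has 8 {F, H, W, B, N, K, M, A}.
  Root A: left subtree has 7 nodes {F, H, W, B, N, K, M}, right has 0 { }.
    Root N: left subtree has 4 nodes {F, H, W, B}, right has 2 {K, M}.
      Root H: left subtree has 1 node {F}, right has 2 {W, B}.
        Root W: left subtree has 0 nodes { }, right has 1 {B}.
      Root K: left subtree has 0 nodes { }, right has 1 {M}.

F B W H M K N A Y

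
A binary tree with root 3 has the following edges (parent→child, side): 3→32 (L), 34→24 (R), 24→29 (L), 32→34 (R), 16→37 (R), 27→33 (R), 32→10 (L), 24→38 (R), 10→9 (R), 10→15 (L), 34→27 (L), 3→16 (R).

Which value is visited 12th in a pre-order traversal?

16

Pre-order visits the node, then its left subtree, then its right subtree.
Visit 3.
At 3: go left to 32.
  Visit 32.
  At 32: go left to 10.
    Visit 10.
    At 10: go left to 15.
      15 is a leaf — visit 15.
    At 10: go right to 9.
      9 is a leaf — visit 9.
  At 32: go right to 34.
    Visit 34.
    At 34: go left to 27.
      Visit 27.
      At 27: no left child.
      At 27: go right to 33.
        33 is a leaf — visit 33.
    At 34: go right to 24.
      Visit 24.
      At 24: go left to 29.
        29 is a leaf — visit 29.
      At 24: go right to 38.
        38 is a leaf — visit 38.
At 3: go right to 16.
  Visit 16.
  At 16: no left child.
  At 16: go right to 37.
    37 is a leaf — visit 37.
Full pre-order sequence: 3, 32, 10, 15, 9, 34, 27, 33, 24, 29, 38, 16, 37.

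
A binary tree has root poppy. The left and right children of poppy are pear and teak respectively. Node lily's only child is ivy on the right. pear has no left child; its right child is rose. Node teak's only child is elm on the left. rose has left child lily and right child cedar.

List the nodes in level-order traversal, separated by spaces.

poppy pear teak rose elm lily cedar ivy

Level-order visits nodes level by level from the root, left to right within each level.
Level 0: poppy
Level 1: pear, teak
Level 2: rose, elm
Level 3: lily, cedar
Level 4: ivy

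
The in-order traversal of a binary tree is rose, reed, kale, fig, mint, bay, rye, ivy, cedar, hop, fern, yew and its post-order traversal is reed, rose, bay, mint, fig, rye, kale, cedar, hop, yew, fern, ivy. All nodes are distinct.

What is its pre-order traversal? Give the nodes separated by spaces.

ivy kale rose reed rye fig mint bay fern hop cedar yew

The last element of post-order is the root; it splits in-order into left and right subtrees.
Root ivy: left subtree has 7 nodes {rose, reed, kale, fig, mint, bay, rye}, right has 4 {cedar, hop, fern, yew}.
  Root kale: left subtree has 2 nodes {rose, reed}, right has 4 {fig, mint, bay, rye}.
    Root rose: left subtree has 0 nodes { }, right has 1 {reed}.
    Root rye: left subtree has 3 nodes {fig, mint, bay}, right has 0 { }.
      Root fig: left subtree has 0 nodes { }, right has 2 {mint, bay}.
        Root mint: left subtree has 0 nodes { }, right has 1 {bay}.
  Root fern: left subtree has 2 nodes {cedar, hop}, right has 1 {yew}.
    Root hop: left subtree has 1 node {cedar}, right has 0 { }.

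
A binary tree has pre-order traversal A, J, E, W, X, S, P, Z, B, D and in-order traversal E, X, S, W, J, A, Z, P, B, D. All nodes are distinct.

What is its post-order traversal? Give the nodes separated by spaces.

S X W E J Z D B P A

The first element of pre-order is the root; it splits in-order into left and right subtrees.
Root A: left subtree has 5 nodes {E, X, S, W, J}, right has 4 {Z, P, B, D}.
  Root J: left subtree has 4 nodes {E, X, S, W}, right has 0 { }.
    Root E: left subtree has 0 nodes { }, right has 3 {X, S, W}.
      Root W: left subtree has 2 nodes {X, S}, right has 0 { }.
        Root X: left subtree has 0 nodes { }, right has 1 {S}.
  Root P: left subtree has 1 node {Z}, right has 2 {B, D}.
    Root B: left subtree has 0 nodes { }, right has 1 {D}.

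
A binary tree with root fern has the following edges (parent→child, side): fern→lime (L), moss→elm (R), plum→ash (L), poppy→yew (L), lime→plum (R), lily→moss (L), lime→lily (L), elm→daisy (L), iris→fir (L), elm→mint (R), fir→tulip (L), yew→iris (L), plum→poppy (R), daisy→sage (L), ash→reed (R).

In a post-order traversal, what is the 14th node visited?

Post-order visits the left subtree, then the right subtree, then the node.
At fern: go left to lime.
  At lime: go left to lily.
    At lily: go left to moss.
      At moss: no left child.
      At moss: go right to elm.
        At elm: go left to daisy.
          At daisy: go left to sage.
            sage is a leaf — visit sage.
          At daisy: no right child.
          Visit daisy.
        At elm: go right to mint.
          mint is a leaf — visit mint.
        Visit elm.
      Visit moss.
    At lily: no right child.
    Visit lily.
  At lime: go right to plum.
    At plum: go left to ash.
      At ash: no left child.
      At ash: go right to reed.
        reed is a leaf — visit reed.
      Visit ash.
    At plum: go right to poppy.
      At poppy: go left to yew.
        At yew: go left to iris.
          At iris: go left to fir.
            At fir: go left to tulip.
              tulip is a leaf — visit tulip.
            At fir: no right child.
            Visit fir.
          At iris: no right child.
          Visit iris.
        At yew: no right child.
        Visit yew.
      At poppy: no right child.
      Visit poppy.
    Visit plum.
  Visit lime.
At fern: no right child.
Visit fern.
Full post-order sequence: sage, daisy, mint, elm, moss, lily, reed, ash, tulip, fir, iris, yew, poppy, plum, lime, fern.

plum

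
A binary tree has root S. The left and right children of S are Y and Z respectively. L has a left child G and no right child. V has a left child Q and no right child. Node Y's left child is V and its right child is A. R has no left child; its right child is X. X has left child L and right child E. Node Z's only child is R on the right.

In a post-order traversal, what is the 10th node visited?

Post-order visits the left subtree, then the right subtree, then the node.
At S: go left to Y.
  At Y: go left to V.
    At V: go left to Q.
      Q is a leaf — visit Q.
    At V: no right child.
    Visit V.
  At Y: go right to A.
    A is a leaf — visit A.
  Visit Y.
At S: go right to Z.
  At Z: no left child.
  At Z: go right to R.
    At R: no left child.
    At R: go right to X.
      At X: go left to L.
        At L: go left to G.
          G is a leaf — visit G.
        At L: no right child.
        Visit L.
      At X: go right to E.
        E is a leaf — visit E.
      Visit X.
    Visit R.
  Visit Z.
Visit S.
Full post-order sequence: Q, V, A, Y, G, L, E, X, R, Z, S.

Z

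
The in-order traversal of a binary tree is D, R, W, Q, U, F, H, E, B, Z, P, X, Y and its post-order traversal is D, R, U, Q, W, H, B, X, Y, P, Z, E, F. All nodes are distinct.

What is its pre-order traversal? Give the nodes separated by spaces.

The last element of post-order is the root; it splits in-order into left and right subtrees.
Root F: left subtree has 5 nodes {D, R, W, Q, U}, right has 7 {H, E, B, Z, P, X, Y}.
  Root W: left subtree has 2 nodes {D, R}, right has 2 {Q, U}.
    Root R: left subtree has 1 node {D}, right has 0 { }.
    Root Q: left subtree has 0 nodes { }, right has 1 {U}.
  Root E: left subtree has 1 node {H}, right has 5 {B, Z, P, X, Y}.
    Root Z: left subtree has 1 node {B}, right has 3 {P, X, Y}.
      Root P: left subtree has 0 nodes { }, right has 2 {X, Y}.
        Root Y: left subtree has 1 node {X}, right has 0 { }.

F W R D Q U E H Z B P Y X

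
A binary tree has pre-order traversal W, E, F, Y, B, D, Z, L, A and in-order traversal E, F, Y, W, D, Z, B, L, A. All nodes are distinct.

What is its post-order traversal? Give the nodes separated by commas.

The first element of pre-order is the root; it splits in-order into left and right subtrees.
Root W: left subtree has 3 nodes {E, F, Y}, right has 5 {D, Z, B, L, A}.
  Root E: left subtree has 0 nodes { }, right has 2 {F, Y}.
    Root F: left subtree has 0 nodes { }, right has 1 {Y}.
  Root B: left subtree has 2 nodes {D, Z}, right has 2 {L, A}.
    Root D: left subtree has 0 nodes { }, right has 1 {Z}.
    Root L: left subtree has 0 nodes { }, right has 1 {A}.

Y, F, E, Z, D, A, L, B, W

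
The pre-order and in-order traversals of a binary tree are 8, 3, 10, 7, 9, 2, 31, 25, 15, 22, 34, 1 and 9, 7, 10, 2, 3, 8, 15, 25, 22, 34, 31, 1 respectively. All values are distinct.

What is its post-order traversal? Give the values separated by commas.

The first element of pre-order is the root; it splits in-order into left and right subtrees.
Root 8: left subtree has 5 nodes {9, 7, 10, 2, 3}, right has 6 {15, 25, 22, 34, 31, 1}.
  Root 3: left subtree has 4 nodes {9, 7, 10, 2}, right has 0 { }.
    Root 10: left subtree has 2 nodes {9, 7}, right has 1 {2}.
      Root 7: left subtree has 1 node {9}, right has 0 { }.
  Root 31: left subtree has 4 nodes {15, 25, 22, 34}, right has 1 {1}.
    Root 25: left subtree has 1 node {15}, right has 2 {22, 34}.
      Root 22: left subtree has 0 nodes { }, right has 1 {34}.

9, 7, 2, 10, 3, 15, 34, 22, 25, 1, 31, 8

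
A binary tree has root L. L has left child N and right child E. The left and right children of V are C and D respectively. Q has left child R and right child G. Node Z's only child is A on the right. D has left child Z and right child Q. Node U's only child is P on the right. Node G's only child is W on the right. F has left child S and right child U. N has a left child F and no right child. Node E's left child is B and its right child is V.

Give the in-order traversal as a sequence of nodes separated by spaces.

S F U P N L B E C V Z A D R Q G W

In-order visits the left subtree, then the node, then the right subtree.
At L: go left to N.
  At N: go left to F.
    At F: go left to S.
      S is a leaf — visit S.
    Visit F.
    At F: go right to U.
      At U: no left child.
      Visit U.
      At U: go right to P.
        P is a leaf — visit P.
  Visit N.
  At N: no right child.
Visit L.
At L: go right to E.
  At E: go left to B.
    B is a leaf — visit B.
  Visit E.
  At E: go right to V.
    At V: go left to C.
      C is a leaf — visit C.
    Visit V.
    At V: go right to D.
      At D: go left to Z.
        At Z: no left child.
        Visit Z.
        At Z: go right to A.
          A is a leaf — visit A.
      Visit D.
      At D: go right to Q.
        At Q: go left to R.
          R is a leaf — visit R.
        Visit Q.
        At Q: go right to G.
          At G: no left child.
          Visit G.
          At G: go right to W.
            W is a leaf — visit W.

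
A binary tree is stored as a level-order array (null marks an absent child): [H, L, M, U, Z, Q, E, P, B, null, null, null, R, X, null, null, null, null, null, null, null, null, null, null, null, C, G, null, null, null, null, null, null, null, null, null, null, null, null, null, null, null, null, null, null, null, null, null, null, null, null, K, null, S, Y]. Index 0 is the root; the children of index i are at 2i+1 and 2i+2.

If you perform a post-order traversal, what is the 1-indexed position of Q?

12

Post-order visits the left subtree, then the right subtree, then the node.
At H: go left to L.
  At L: go left to U.
    At U: go left to P.
      P is a leaf — visit P.
    At U: go right to B.
      B is a leaf — visit B.
    Visit U.
  At L: go right to Z.
    Z is a leaf — visit Z.
  Visit L.
At H: go right to M.
  At M: go left to Q.
    At Q: no left child.
    At Q: go right to R.
      At R: go left to C.
        At C: go left to K.
          K is a leaf — visit K.
        At C: no right child.
        Visit C.
      At R: go right to G.
        At G: go left to S.
          S is a leaf — visit S.
        At G: go right to Y.
          Y is a leaf — visit Y.
        Visit G.
      Visit R.
    Visit Q.
  At M: go right to E.
    At E: go left to X.
      X is a leaf — visit X.
    At E: no right child.
    Visit E.
  Visit M.
Visit H.
Full post-order sequence: P, B, U, Z, L, K, C, S, Y, G, R, Q, X, E, M, H.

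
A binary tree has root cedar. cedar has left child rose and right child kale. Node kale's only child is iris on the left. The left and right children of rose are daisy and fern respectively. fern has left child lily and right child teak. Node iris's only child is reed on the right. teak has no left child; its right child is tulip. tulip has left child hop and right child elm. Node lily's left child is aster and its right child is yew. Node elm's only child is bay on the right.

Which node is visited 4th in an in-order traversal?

In-order visits the left subtree, then the node, then the right subtree.
At cedar: go left to rose.
  At rose: go left to daisy.
    daisy is a leaf — visit daisy.
  Visit rose.
  At rose: go right to fern.
    At fern: go left to lily.
      At lily: go left to aster.
        aster is a leaf — visit aster.
      Visit lily.
      At lily: go right to yew.
        yew is a leaf — visit yew.
    Visit fern.
    At fern: go right to teak.
      At teak: no left child.
      Visit teak.
      At teak: go right to tulip.
        At tulip: go left to hop.
          hop is a leaf — visit hop.
        Visit tulip.
        At tulip: go right to elm.
          At elm: no left child.
          Visit elm.
          At elm: go right to bay.
            bay is a leaf — visit bay.
Visit cedar.
At cedar: go right to kale.
  At kale: go left to iris.
    At iris: no left child.
    Visit iris.
    At iris: go right to reed.
      reed is a leaf — visit reed.
  Visit kale.
  At kale: no right child.
Full in-order sequence: daisy, rose, aster, lily, yew, fern, teak, hop, tulip, elm, bay, cedar, iris, reed, kale.

lily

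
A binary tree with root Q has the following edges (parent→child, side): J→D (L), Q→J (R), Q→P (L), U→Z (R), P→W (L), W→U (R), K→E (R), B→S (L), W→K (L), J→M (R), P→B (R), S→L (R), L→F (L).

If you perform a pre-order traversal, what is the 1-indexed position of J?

12

Pre-order visits the node, then its left subtree, then its right subtree.
Visit Q.
At Q: go left to P.
  Visit P.
  At P: go left to W.
    Visit W.
    At W: go left to K.
      Visit K.
      At K: no left child.
      At K: go right to E.
        E is a leaf — visit E.
    At W: go right to U.
      Visit U.
      At U: no left child.
      At U: go right to Z.
        Z is a leaf — visit Z.
  At P: go right to B.
    Visit B.
    At B: go left to S.
      Visit S.
      At S: no left child.
      At S: go right to L.
        Visit L.
        At L: go left to F.
          F is a leaf — visit F.
        At L: no right child.
    At B: no right child.
At Q: go right to J.
  Visit J.
  At J: go left to D.
    D is a leaf — visit D.
  At J: go right to M.
    M is a leaf — visit M.
Full pre-order sequence: Q, P, W, K, E, U, Z, B, S, L, F, J, D, M.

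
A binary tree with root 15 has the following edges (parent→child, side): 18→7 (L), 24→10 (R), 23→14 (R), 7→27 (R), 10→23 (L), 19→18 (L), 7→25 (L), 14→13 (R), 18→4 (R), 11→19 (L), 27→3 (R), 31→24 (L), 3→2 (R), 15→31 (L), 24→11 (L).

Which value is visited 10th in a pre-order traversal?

Pre-order visits the node, then its left subtree, then its right subtree.
Visit 15.
At 15: go left to 31.
  Visit 31.
  At 31: go left to 24.
    Visit 24.
    At 24: go left to 11.
      Visit 11.
      At 11: go left to 19.
        Visit 19.
        At 19: go left to 18.
          Visit 18.
          At 18: go left to 7.
            Visit 7.
            At 7: go left to 25.
              25 is a leaf — visit 25.
            At 7: go right to 27.
              Visit 27.
              At 27: no left child.
              At 27: go right to 3.
                Visit 3.
                At 3: no left child.
                At 3: go right to 2.
                  2 is a leaf — visit 2.
          At 18: go right to 4.
            4 is a leaf — visit 4.
        At 19: no right child.
      At 11: no right child.
    At 24: go right to 10.
      Visit 10.
      At 10: go left to 23.
        Visit 23.
        At 23: no left child.
        At 23: go right to 14.
          Visit 14.
          At 14: no left child.
          At 14: go right to 13.
            13 is a leaf — visit 13.
      At 10: no right child.
  At 31: no right child.
At 15: no right child.
Full pre-order sequence: 15, 31, 24, 11, 19, 18, 7, 25, 27, 3, 2, 4, 10, 23, 14, 13.

3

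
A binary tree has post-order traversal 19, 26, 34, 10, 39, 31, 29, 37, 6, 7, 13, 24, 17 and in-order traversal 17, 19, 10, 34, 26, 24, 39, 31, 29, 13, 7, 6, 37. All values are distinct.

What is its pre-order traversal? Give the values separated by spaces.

17 24 10 19 34 26 13 29 31 39 7 6 37

The last element of post-order is the root; it splits in-order into left and right subtrees.
Root 17: left subtree has 0 nodes { }, right has 12 {19, 10, 34, 26, 24, 39, 31, 29, 13, 7, 6, 37}.
  Root 24: left subtree has 4 nodes {19, 10, 34, 26}, right has 7 {39, 31, 29, 13, 7, 6, 37}.
    Root 10: left subtree has 1 node {19}, right has 2 {34, 26}.
      Root 34: left subtree has 0 nodes { }, right has 1 {26}.
    Root 13: left subtree has 3 nodes {39, 31, 29}, right has 3 {7, 6, 37}.
      Root 29: left subtree has 2 nodes {39, 31}, right has 0 { }.
        Root 31: left subtree has 1 node {39}, right has 0 { }.
      Root 7: left subtree has 0 nodes { }, right has 2 {6, 37}.
        Root 6: left subtree has 0 nodes { }, right has 1 {37}.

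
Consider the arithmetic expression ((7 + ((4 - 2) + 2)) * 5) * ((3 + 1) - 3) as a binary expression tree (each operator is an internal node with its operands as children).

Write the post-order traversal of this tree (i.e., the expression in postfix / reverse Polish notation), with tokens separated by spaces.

Post-order on an expression tree gives postfix notation: for each operator, emit left operand, right operand, then the operator.

7 4 2 - 2 + + 5 * 3 1 + 3 - *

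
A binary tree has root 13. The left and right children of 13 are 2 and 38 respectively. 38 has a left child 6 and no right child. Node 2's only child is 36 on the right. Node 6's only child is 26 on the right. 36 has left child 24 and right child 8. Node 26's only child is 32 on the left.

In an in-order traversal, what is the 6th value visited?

In-order visits the left subtree, then the node, then the right subtree.
At 13: go left to 2.
  At 2: no left child.
  Visit 2.
  At 2: go right to 36.
    At 36: go left to 24.
      24 is a leaf — visit 24.
    Visit 36.
    At 36: go right to 8.
      8 is a leaf — visit 8.
Visit 13.
At 13: go right to 38.
  At 38: go left to 6.
    At 6: no left child.
    Visit 6.
    At 6: go right to 26.
      At 26: go left to 32.
        32 is a leaf — visit 32.
      Visit 26.
      At 26: no right child.
  Visit 38.
  At 38: no right child.
Full in-order sequence: 2, 24, 36, 8, 13, 6, 32, 26, 38.

6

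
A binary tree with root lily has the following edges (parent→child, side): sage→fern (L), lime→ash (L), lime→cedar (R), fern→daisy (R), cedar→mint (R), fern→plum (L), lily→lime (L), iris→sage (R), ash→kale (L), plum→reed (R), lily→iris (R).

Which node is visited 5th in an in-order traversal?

In-order visits the left subtree, then the node, then the right subtree.
At lily: go left to lime.
  At lime: go left to ash.
    At ash: go left to kale.
      kale is a leaf — visit kale.
    Visit ash.
    At ash: no right child.
  Visit lime.
  At lime: go right to cedar.
    At cedar: no left child.
    Visit cedar.
    At cedar: go right to mint.
      mint is a leaf — visit mint.
Visit lily.
At lily: go right to iris.
  At iris: no left child.
  Visit iris.
  At iris: go right to sage.
    At sage: go left to fern.
      At fern: go left to plum.
        At plum: no left child.
        Visit plum.
        At plum: go right to reed.
          reed is a leaf — visit reed.
      Visit fern.
      At fern: go right to daisy.
        daisy is a leaf — visit daisy.
    Visit sage.
    At sage: no right child.
Full in-order sequence: kale, ash, lime, cedar, mint, lily, iris, plum, reed, fern, daisy, sage.

mint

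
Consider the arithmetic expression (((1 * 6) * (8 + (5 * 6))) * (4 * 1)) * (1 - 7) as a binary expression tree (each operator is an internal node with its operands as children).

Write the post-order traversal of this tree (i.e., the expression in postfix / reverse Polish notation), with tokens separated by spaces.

Post-order on an expression tree gives postfix notation: for each operator, emit left operand, right operand, then the operator.

1 6 * 8 5 6 * + * 4 1 * * 1 7 - *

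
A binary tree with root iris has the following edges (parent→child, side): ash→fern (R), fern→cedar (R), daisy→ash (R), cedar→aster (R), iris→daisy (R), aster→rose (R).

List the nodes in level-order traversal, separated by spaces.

iris daisy ash fern cedar aster rose

Level-order visits nodes level by level from the root, left to right within each level.
Level 0: iris
Level 1: daisy
Level 2: ash
Level 3: fern
Level 4: cedar
Level 5: aster
Level 6: rose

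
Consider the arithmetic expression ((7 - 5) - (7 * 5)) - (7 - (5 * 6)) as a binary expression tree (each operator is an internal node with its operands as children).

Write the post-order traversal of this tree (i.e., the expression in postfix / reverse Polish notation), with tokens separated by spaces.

7 5 - 7 5 * - 7 5 6 * - -

Post-order on an expression tree gives postfix notation: for each operator, emit left operand, right operand, then the operator.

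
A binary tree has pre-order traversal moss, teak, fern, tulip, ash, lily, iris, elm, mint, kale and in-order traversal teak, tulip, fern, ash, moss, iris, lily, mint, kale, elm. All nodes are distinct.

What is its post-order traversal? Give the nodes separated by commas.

The first element of pre-order is the root; it splits in-order into left and right subtrees.
Root moss: left subtree has 4 nodes {teak, tulip, fern, ash}, right has 5 {iris, lily, mint, kale, elm}.
  Root teak: left subtree has 0 nodes { }, right has 3 {tulip, fern, ash}.
    Root fern: left subtree has 1 node {tulip}, right has 1 {ash}.
  Root lily: left subtree has 1 node {iris}, right has 3 {mint, kale, elm}.
    Root elm: left subtree has 2 nodes {mint, kale}, right has 0 { }.
      Root mint: left subtree has 0 nodes { }, right has 1 {kale}.

tulip, ash, fern, teak, iris, kale, mint, elm, lily, moss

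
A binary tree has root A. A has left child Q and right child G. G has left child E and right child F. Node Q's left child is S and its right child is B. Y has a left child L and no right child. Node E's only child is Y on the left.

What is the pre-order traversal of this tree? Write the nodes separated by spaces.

Pre-order visits the node, then its left subtree, then its right subtree.
Visit A.
At A: go left to Q.
  Visit Q.
  At Q: go left to S.
    S is a leaf — visit S.
  At Q: go right to B.
    B is a leaf — visit B.
At A: go right to G.
  Visit G.
  At G: go left to E.
    Visit E.
    At E: go left to Y.
      Visit Y.
      At Y: go left to L.
        L is a leaf — visit L.
      At Y: no right child.
    At E: no right child.
  At G: go right to F.
    F is a leaf — visit F.

A Q S B G E Y L F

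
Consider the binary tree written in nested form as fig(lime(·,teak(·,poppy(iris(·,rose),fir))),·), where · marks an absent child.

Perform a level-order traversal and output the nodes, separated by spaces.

fig lime teak poppy iris fir rose

Level-order visits nodes level by level from the root, left to right within each level.
Level 0: fig
Level 1: lime
Level 2: teak
Level 3: poppy
Level 4: iris, fir
Level 5: rose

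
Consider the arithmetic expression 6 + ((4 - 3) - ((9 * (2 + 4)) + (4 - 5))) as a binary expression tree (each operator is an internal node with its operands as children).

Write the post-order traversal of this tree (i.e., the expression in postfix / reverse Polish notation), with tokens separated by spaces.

Post-order on an expression tree gives postfix notation: for each operator, emit left operand, right operand, then the operator.

6 4 3 - 9 2 4 + * 4 5 - + - +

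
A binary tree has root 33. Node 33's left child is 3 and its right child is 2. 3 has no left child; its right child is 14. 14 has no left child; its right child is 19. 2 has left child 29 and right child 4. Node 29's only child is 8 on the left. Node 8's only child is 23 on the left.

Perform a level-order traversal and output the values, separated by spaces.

Level-order visits nodes level by level from the root, left to right within each level.
Level 0: 33
Level 1: 3, 2
Level 2: 14, 29, 4
Level 3: 19, 8
Level 4: 23

33 3 2 14 29 4 19 8 23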